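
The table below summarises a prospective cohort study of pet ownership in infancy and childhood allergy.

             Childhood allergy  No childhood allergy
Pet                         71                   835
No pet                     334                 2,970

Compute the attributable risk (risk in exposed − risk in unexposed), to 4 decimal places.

-0.0227

Cells: a = 71, b = 835, c = 334, d = 2970.
Risk in exposed = 71/906 = 0.078366; risk in unexposed = 334/3304 = 0.101090.
Risk difference = 0.078366 − 0.101090 = -0.022723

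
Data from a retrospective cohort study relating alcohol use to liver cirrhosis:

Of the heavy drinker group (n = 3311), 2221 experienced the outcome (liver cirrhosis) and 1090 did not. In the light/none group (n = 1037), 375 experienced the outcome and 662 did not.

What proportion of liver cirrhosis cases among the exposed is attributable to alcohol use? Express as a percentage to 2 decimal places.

From the description: a = 2221, b = 1090, c = 375, d = 662.
Risk in exposed = 2221/3311 = 0.67079; risk in unexposed = 375/1037 = 0.36162.
RR = 0.67079/0.36162 = 1.85497
AR% = (RR − 1)/RR × 100 = (1.85497 − 1)/1.85497 × 100 = 46.0908%

46.09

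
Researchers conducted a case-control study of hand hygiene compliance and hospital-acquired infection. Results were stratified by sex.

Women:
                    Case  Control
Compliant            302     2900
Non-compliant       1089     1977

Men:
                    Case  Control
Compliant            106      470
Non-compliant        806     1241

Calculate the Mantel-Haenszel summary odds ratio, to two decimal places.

0.22

OR_MH = Σ(aᵢdᵢ/nᵢ) / Σ(bᵢcᵢ/nᵢ), where nᵢ is the stratum total.
Stratum 1 (Women): n = 6268; a·d/n = 302·1977/6268 = 95.2543; b·c/n = 2900·1089/6268 = 503.8449
Stratum 2 (Men): n = 2623; a·d/n = 106·1241/2623 = 50.1510; b·c/n = 470·806/2623 = 144.4224
OR_MH = (95.2543 + 50.1510) / (503.8449 + 144.4224) = 145.4053 / 648.2673 = 0.22430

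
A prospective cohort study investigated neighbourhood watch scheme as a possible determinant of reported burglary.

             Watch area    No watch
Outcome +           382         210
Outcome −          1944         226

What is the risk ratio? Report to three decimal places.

0.341

Reading the table with exposure as columns: a = 382 (Watch area, case), b = 1944 (Watch area, non-case), c = 210 (No watch, case), d = 226.
Risk in exposed = 382/2326 = 0.16423; risk in unexposed = 210/436 = 0.48165.
RR = 0.16423 / 0.48165 = 0.34097
The risk is 66% lower among the exposed than among the unexposed.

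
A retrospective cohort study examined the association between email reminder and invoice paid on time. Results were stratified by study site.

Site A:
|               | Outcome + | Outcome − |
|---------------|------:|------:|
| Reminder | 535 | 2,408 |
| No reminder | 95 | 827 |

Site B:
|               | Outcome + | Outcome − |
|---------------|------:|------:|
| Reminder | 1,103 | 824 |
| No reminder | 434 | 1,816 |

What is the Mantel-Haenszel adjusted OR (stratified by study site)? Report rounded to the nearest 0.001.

OR_MH = Σ(aᵢdᵢ/nᵢ) / Σ(bᵢcᵢ/nᵢ), where nᵢ is the stratum total.
Stratum 1 (Site A): n = 3865; a·d/n = 535·827/3865 = 114.4748; b·c/n = 2408·95/3865 = 59.1876
Stratum 2 (Site B): n = 4177; a·d/n = 1103·1816/4177 = 479.5423; b·c/n = 824·434/4177 = 85.6155
OR_MH = (114.4748 + 479.5423) / (59.1876 + 85.6155) = 594.0170 / 144.8031 = 4.10224

4.102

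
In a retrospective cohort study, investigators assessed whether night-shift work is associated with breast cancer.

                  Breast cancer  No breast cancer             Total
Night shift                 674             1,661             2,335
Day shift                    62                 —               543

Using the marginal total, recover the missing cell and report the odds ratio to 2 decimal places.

3.15

The missing cell is in the unexposed row: 543 − 62 = 481.
So a = 674, b = 1661, c = 62, d = 481.
OR = (a·d)/(b·c) = (674 × 481) / (1661 × 62) = 324194 / 102982 = 3.14806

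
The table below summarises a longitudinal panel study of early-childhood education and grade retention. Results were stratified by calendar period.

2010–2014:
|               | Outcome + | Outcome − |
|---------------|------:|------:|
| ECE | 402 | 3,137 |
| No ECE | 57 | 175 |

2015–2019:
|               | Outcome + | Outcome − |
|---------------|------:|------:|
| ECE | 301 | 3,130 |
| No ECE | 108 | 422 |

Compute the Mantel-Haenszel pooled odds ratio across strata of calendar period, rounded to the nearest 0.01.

OR_MH = Σ(aᵢdᵢ/nᵢ) / Σ(bᵢcᵢ/nᵢ), where nᵢ is the stratum total.
Stratum 1 (2010–2014): n = 3771; a·d/n = 402·175/3771 = 18.6555; b·c/n = 3137·57/3771 = 47.4169
Stratum 2 (2015–2019): n = 3961; a·d/n = 301·422/3961 = 32.0682; b·c/n = 3130·108/3961 = 85.3421
OR_MH = (18.6555 + 32.0682) / (47.4169 + 85.3421) = 50.7237 / 132.7590 = 0.38207

0.38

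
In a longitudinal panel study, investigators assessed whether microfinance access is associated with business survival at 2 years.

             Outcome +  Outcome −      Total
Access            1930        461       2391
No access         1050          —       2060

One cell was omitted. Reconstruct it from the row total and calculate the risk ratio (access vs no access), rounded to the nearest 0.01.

The missing cell is in the unexposed row: 2060 − 1050 = 1010.
So a = 1930, b = 461, c = 1050, d = 1010.
RR = [a/(a+b)] / [c/(c+d)] = (1930/2391) / (1050/2060) = 0.80719/0.50971 = 1.58364

1.58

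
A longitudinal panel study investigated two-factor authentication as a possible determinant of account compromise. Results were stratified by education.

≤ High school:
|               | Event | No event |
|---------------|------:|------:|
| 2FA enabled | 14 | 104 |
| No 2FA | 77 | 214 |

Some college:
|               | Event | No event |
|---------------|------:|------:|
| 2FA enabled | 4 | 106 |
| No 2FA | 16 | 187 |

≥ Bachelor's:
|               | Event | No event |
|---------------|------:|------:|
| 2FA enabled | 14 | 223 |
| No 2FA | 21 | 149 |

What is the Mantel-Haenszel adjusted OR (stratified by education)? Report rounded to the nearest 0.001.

OR_MH = Σ(aᵢdᵢ/nᵢ) / Σ(bᵢcᵢ/nᵢ), where nᵢ is the stratum total.
Stratum 1 (≤ High school): n = 409; a·d/n = 14·214/409 = 7.3252; b·c/n = 104·77/409 = 19.5795
Stratum 2 (Some college): n = 313; a·d/n = 4·187/313 = 2.3898; b·c/n = 106·16/313 = 5.4185
Stratum 3 (≥ Bachelor's): n = 407; a·d/n = 14·149/407 = 5.1253; b·c/n = 223·21/407 = 11.5061
OR_MH = (7.3252 + 2.3898 + 5.1253) / (19.5795 + 5.4185 + 11.5061) = 14.8403 / 36.5041 = 0.40654

0.407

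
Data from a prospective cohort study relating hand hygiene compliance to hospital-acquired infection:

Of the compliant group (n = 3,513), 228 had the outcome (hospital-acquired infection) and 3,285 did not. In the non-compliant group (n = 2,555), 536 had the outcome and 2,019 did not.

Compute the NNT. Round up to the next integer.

7

Risk in treated group = 228/3513 = 0.06490; risk in control = 536/2555 = 0.20978.
Absolute risk reduction = 0.20978 − 0.06490 = 0.14488
NNT = 1 / ARR = 1 / 0.14488 = 6.902 → round up → 7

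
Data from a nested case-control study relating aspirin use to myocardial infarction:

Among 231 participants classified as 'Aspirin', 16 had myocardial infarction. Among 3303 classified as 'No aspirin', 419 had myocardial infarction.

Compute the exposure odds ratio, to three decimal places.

From the description: a = 16, b = 215, c = 419, d = 2884.
OR = (a·d)/(b·c) = (16 × 2884) / (215 × 419) = 46144 / 90085 = 0.51223
Exposure is associated with lower odds of myocardial infarction (OR = 0.51 < 1).

0.512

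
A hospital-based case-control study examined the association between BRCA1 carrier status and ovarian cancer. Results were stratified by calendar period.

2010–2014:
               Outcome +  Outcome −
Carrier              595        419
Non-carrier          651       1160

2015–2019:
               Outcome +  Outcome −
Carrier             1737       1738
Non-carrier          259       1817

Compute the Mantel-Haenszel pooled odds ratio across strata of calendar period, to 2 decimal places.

OR_MH = Σ(aᵢdᵢ/nᵢ) / Σ(bᵢcᵢ/nᵢ), where nᵢ is the stratum total.
Stratum 1 (2010–2014): n = 2825; a·d/n = 595·1160/2825 = 244.3186; b·c/n = 419·651/2825 = 96.5554
Stratum 2 (2015–2019): n = 5551; a·d/n = 1737·1817/5551 = 568.5694; b·c/n = 1738·259/5551 = 81.0921
OR_MH = (244.3186 + 568.5694) / (96.5554 + 81.0921) = 812.8880 / 177.6475 = 4.57585

4.58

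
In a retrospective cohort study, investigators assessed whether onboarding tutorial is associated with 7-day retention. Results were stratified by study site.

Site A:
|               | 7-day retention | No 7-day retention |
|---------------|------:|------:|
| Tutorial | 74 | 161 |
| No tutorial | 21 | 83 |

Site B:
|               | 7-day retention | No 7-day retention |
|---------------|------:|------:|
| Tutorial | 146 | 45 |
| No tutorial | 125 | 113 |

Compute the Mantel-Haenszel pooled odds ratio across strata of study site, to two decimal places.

2.45

OR_MH = Σ(aᵢdᵢ/nᵢ) / Σ(bᵢcᵢ/nᵢ), where nᵢ is the stratum total.
Stratum 1 (Site A): n = 339; a·d/n = 74·83/339 = 18.1180; b·c/n = 161·21/339 = 9.9735
Stratum 2 (Site B): n = 429; a·d/n = 146·113/429 = 38.4569; b·c/n = 45·125/429 = 13.1119
OR_MH = (18.1180 + 38.4569) / (9.9735 + 13.1119) = 56.5749 / 23.0853 = 2.45068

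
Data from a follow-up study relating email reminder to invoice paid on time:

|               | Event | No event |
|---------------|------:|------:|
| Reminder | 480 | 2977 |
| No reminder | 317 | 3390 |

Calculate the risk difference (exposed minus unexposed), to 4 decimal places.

0.0533

Cells: a = 480, b = 2977, c = 317, d = 3390.
Risk in exposed = 480/3457 = 0.138849; risk in unexposed = 317/3707 = 0.085514.
Risk difference = 0.138849 − 0.085514 = 0.053335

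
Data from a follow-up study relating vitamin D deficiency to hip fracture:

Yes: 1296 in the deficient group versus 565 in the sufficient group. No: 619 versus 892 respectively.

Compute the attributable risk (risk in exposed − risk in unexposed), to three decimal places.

From the description: a = 1296, b = 619, c = 565, d = 892.
Risk in exposed = 1296/1915 = 0.676762; risk in unexposed = 565/1457 = 0.387783.
Risk difference = 0.676762 − 0.387783 = 0.288979

0.289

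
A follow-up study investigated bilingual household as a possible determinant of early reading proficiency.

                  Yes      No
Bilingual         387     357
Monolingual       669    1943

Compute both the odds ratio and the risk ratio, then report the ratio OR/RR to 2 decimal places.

Cells: a = 387, b = 357, c = 669, d = 1943.
OR = (387·1943)/(357·669) = 751941/238833 = 3.14840
Risk in exposed = 387/744 = 0.52016; risk in unexposed = 669/2612 = 0.25613; RR = 2.03088
OR/RR = 3.14840 / 2.03088 = 1.55026
The outcome is not rare, so the OR lies further from 1 than the RR.

1.55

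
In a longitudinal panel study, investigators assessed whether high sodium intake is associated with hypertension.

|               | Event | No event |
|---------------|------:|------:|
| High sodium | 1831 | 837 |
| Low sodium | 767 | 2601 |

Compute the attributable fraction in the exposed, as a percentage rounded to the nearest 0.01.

Cells: a = 1831, b = 837, c = 767, d = 2601.
Risk in exposed = 1831/2668 = 0.68628; risk in unexposed = 767/3368 = 0.22773.
RR = 0.68628/0.22773 = 3.01356
AR% = (RR − 1)/RR × 100 = (3.01356 − 1)/3.01356 × 100 = 66.8166%

66.82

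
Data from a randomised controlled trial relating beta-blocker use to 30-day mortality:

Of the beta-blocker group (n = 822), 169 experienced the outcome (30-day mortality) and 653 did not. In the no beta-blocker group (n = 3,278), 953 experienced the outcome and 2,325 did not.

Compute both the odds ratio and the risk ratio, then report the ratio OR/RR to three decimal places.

From the description: a = 169, b = 653, c = 953, d = 2325.
OR = (169·2325)/(653·953) = 392925/622309 = 0.63140
Risk in exposed = 169/822 = 0.20560; risk in unexposed = 953/3278 = 0.29073; RR = 0.70718
OR/RR = 0.63140 / 0.70718 = 0.89284
The outcome is not rare, so the OR lies further from 1 than the RR.

0.893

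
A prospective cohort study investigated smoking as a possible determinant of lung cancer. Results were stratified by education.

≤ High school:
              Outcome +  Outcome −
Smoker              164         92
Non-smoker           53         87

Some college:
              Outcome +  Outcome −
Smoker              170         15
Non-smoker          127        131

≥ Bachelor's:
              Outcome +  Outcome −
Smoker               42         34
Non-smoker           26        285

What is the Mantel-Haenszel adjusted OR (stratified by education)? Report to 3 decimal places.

6.204

OR_MH = Σ(aᵢdᵢ/nᵢ) / Σ(bᵢcᵢ/nᵢ), where nᵢ is the stratum total.
Stratum 1 (≤ High school): n = 396; a·d/n = 164·87/396 = 36.0303; b·c/n = 92·53/396 = 12.3131
Stratum 2 (Some college): n = 443; a·d/n = 170·131/443 = 50.2709; b·c/n = 15·127/443 = 4.3002
Stratum 3 (≥ Bachelor's): n = 387; a·d/n = 42·285/387 = 30.9302; b·c/n = 34·26/387 = 2.2842
OR_MH = (36.0303 + 50.2709 + 30.9302) / (12.3131 + 4.3002 + 2.2842) = 117.2314 / 18.8976 = 6.20351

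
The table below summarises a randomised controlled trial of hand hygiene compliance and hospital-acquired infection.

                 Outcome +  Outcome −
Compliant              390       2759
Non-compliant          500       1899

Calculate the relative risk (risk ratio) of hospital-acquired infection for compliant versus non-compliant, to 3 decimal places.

Cells: a = 390, b = 2759, c = 500, d = 1899.
Risk in exposed = 390/3149 = 0.12385; risk in unexposed = 500/2399 = 0.20842.
RR = 0.12385 / 0.20842 = 0.59423
The risk is 41% lower among the exposed than among the unexposed.

0.594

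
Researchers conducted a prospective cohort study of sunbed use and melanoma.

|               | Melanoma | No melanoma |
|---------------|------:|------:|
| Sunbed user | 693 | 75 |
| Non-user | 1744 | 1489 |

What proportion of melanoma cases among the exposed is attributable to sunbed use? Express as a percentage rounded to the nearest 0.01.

40.22

Cells: a = 693, b = 75, c = 1744, d = 1489.
Risk in exposed = 693/768 = 0.90234; risk in unexposed = 1744/3233 = 0.53944.
RR = 0.90234/0.53944 = 1.67275
AR% = (RR − 1)/RR × 100 = (1.67275 − 1)/1.67275 × 100 = 40.2182%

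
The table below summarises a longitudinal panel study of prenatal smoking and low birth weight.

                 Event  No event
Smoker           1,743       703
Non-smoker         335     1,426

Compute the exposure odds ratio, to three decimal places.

Cells: a = 1743, b = 703, c = 335, d = 1426.
OR = (a·d)/(b·c) = (1743 × 1426) / (703 × 335) = 2485518 / 235505 = 10.55399
The odds of low birth weight are about 10.55 times as high in the smoker group.

10.554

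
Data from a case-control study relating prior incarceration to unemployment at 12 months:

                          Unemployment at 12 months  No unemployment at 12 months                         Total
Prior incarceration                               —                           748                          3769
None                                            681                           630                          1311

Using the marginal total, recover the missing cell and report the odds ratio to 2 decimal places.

3.74

The missing cell is in the exposed row: 3769 − 748 = 3021.
So a = 3021, b = 748, c = 681, d = 630.
OR = (a·d)/(b·c) = (3021 × 630) / (748 × 681) = 1903230 / 509388 = 3.73631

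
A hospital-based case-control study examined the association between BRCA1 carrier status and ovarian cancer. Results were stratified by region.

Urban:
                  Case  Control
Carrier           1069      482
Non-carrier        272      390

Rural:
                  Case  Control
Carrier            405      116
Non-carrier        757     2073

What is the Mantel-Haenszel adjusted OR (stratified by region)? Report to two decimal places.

5.14

OR_MH = Σ(aᵢdᵢ/nᵢ) / Σ(bᵢcᵢ/nᵢ), where nᵢ is the stratum total.
Stratum 1 (Urban): n = 2213; a·d/n = 1069·390/2213 = 188.3913; b·c/n = 482·272/2213 = 59.2427
Stratum 2 (Rural): n = 3351; a·d/n = 405·2073/3351 = 250.5416; b·c/n = 116·757/3351 = 26.2047
OR_MH = (188.3913 + 250.5416) / (59.2427 + 26.2047) = 438.9330 / 85.4474 = 5.13688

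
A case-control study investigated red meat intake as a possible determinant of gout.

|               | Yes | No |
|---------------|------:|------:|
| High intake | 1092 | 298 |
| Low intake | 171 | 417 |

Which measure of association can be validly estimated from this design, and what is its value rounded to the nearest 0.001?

8.936

Cells: a = 1092, b = 298, c = 171, d = 417.
This is a case-control study: participants were sampled on outcome status, so risks in the source population cannot be estimated directly — relative risk is not valid here. The odds ratio is the appropriate measure.
OR = (a·d)/(b·c) = (1092 × 417) / (298 × 171) = 455364 / 50958 = 8.93606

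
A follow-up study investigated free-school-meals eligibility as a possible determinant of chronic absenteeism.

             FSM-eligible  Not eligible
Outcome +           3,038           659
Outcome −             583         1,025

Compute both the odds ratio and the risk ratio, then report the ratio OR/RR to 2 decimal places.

Reading the table with exposure as columns: a = 3038 (FSM-eligible, case), b = 583 (FSM-eligible, non-case), c = 659 (Not eligible, case), d = 1025.
OR = (3038·1025)/(583·659) = 3113950/384197 = 8.10509
Risk in exposed = 3038/3621 = 0.83899; risk in unexposed = 659/1684 = 0.39133; RR = 2.14396
OR/RR = 8.10509 / 2.14396 = 3.78043
The outcome is not rare, so the OR lies further from 1 than the RR.

3.78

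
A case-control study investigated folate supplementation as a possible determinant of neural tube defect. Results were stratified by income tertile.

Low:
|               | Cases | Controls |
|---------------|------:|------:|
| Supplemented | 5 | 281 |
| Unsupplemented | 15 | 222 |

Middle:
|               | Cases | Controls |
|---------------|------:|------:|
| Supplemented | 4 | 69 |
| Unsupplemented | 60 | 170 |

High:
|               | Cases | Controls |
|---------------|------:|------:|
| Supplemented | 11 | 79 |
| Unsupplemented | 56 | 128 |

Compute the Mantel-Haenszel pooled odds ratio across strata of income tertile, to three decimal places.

0.251

OR_MH = Σ(aᵢdᵢ/nᵢ) / Σ(bᵢcᵢ/nᵢ), where nᵢ is the stratum total.
Stratum 1 (Low): n = 523; a·d/n = 5·222/523 = 2.1224; b·c/n = 281·15/523 = 8.0593
Stratum 2 (Middle): n = 303; a·d/n = 4·170/303 = 2.2442; b·c/n = 69·60/303 = 13.6634
Stratum 3 (High): n = 274; a·d/n = 11·128/274 = 5.1387; b·c/n = 79·56/274 = 16.1460
OR_MH = (2.1224 + 2.2442 + 5.1387) / (8.0593 + 13.6634 + 16.1460) = 9.5053 / 37.8686 = 0.25101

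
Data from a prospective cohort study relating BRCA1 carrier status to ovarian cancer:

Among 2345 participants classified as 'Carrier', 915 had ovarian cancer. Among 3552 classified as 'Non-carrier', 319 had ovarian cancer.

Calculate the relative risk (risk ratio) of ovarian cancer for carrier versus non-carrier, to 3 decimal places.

4.345

From the description: a = 915, b = 1430, c = 319, d = 3233.
Risk in exposed = 915/2345 = 0.39019; risk in unexposed = 319/3552 = 0.08981.
RR = 0.39019 / 0.08981 = 4.34471
The risk among the exposed is 4.34 times that among the unexposed.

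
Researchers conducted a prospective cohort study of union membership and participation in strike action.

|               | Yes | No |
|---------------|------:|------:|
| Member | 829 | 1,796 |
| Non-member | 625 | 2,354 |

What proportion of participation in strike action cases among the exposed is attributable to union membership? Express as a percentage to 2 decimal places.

Cells: a = 829, b = 1796, c = 625, d = 2354.
Risk in exposed = 829/2625 = 0.31581; risk in unexposed = 625/2979 = 0.20980.
RR = 0.31581/0.20980 = 1.50527
AR% = (RR − 1)/RR × 100 = (1.50527 − 1)/1.50527 × 100 = 33.5669%

33.57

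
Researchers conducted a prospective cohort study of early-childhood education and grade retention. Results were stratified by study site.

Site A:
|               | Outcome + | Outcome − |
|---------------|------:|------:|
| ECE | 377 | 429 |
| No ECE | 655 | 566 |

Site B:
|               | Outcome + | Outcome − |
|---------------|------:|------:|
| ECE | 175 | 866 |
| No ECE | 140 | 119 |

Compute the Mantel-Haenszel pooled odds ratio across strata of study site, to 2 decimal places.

OR_MH = Σ(aᵢdᵢ/nᵢ) / Σ(bᵢcᵢ/nᵢ), where nᵢ is the stratum total.
Stratum 1 (Site A): n = 2027; a·d/n = 377·566/2027 = 105.2699; b·c/n = 429·655/2027 = 138.6260
Stratum 2 (Site B): n = 1300; a·d/n = 175·119/1300 = 16.0192; b·c/n = 866·140/1300 = 93.2615
OR_MH = (105.2699 + 16.0192) / (138.6260 + 93.2615) = 121.2891 / 231.8876 = 0.52305

0.52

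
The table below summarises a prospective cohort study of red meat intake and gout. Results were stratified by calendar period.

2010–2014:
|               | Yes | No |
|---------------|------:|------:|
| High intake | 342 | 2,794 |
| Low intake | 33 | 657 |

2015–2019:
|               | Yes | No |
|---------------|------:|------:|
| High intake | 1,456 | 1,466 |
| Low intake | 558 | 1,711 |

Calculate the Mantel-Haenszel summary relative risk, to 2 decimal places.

RR_MH = Σ(aᵢ·n₀ᵢ/nᵢ) / Σ(cᵢ·n₁ᵢ/nᵢ), with n₁ᵢ = aᵢ+bᵢ (exposed), n₀ᵢ = cᵢ+dᵢ (unexposed), nᵢ = n₁ᵢ+n₀ᵢ.
Stratum 1 (2010–2014): n₁ = 3136, n₀ = 690, n = 3826; a·n₀/n = 342·690/3826 = 61.6780; c·n₁/n = 33·3136/3826 = 27.0486
Stratum 2 (2015–2019): n₁ = 2922, n₀ = 2269, n = 5191; a·n₀/n = 1456·2269/5191 = 636.4215; c·n₁/n = 558·2922/5191 = 314.0967
RR_MH = (61.6780 + 636.4215) / (27.0486 + 314.0967) = 698.0995 / 341.1453 = 2.04634

2.05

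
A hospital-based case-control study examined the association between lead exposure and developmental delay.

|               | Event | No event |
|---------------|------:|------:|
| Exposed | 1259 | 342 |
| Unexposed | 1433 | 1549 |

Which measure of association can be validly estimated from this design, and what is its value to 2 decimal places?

3.98

Cells: a = 1259, b = 342, c = 1433, d = 1549.
This is a hospital-based case-control study: participants were sampled on outcome status, so risks in the source population cannot be estimated directly — relative risk is not valid here. The odds ratio is the appropriate measure.
OR = (a·d)/(b·c) = (1259 × 1549) / (342 × 1433) = 1950191 / 490086 = 3.97928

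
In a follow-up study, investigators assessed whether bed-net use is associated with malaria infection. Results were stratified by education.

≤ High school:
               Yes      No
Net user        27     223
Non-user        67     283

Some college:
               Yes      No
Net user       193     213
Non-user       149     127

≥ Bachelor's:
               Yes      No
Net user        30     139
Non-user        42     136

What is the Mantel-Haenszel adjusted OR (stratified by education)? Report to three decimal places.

OR_MH = Σ(aᵢdᵢ/nᵢ) / Σ(bᵢcᵢ/nᵢ), where nᵢ is the stratum total.
Stratum 1 (≤ High school): n = 600; a·d/n = 27·283/600 = 12.7350; b·c/n = 223·67/600 = 24.9017
Stratum 2 (Some college): n = 682; a·d/n = 193·127/682 = 35.9399; b·c/n = 213·149/682 = 46.5352
Stratum 3 (≥ Bachelor's): n = 347; a·d/n = 30·136/347 = 11.7579; b·c/n = 139·42/347 = 16.8242
OR_MH = (12.7350 + 35.9399 + 11.7579) / (24.9017 + 46.5352 + 16.8242) = 60.4328 / 88.2611 = 0.68471

0.685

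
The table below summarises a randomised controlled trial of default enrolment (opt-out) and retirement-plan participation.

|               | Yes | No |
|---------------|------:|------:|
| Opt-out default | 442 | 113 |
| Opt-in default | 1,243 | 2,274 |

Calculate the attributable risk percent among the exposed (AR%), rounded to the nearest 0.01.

55.62

Cells: a = 442, b = 113, c = 1243, d = 2274.
Risk in exposed = 442/555 = 0.79640; risk in unexposed = 1243/3517 = 0.35343.
RR = 0.79640/0.35343 = 2.25336
AR% = (RR − 1)/RR × 100 = (2.25336 − 1)/2.25336 × 100 = 55.6218%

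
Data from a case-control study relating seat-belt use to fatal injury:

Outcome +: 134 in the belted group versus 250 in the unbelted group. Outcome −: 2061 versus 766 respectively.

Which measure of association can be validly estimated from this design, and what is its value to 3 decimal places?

From the description: a = 134, b = 2061, c = 250, d = 766.
This is a case-control study: participants were sampled on outcome status, so risks in the source population cannot be estimated directly — relative risk is not valid here. The odds ratio is the appropriate measure.
OR = (a·d)/(b·c) = (134 × 766) / (2061 × 250) = 102644 / 515250 = 0.19921

0.199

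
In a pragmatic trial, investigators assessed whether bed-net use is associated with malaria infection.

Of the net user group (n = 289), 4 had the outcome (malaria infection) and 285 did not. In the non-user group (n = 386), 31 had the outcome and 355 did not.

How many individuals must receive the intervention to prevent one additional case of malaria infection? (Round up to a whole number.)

16

Risk in treated group = 4/289 = 0.01384; risk in control = 31/386 = 0.08031.
Absolute risk reduction = 0.08031 − 0.01384 = 0.06647
NNT = 1 / ARR = 1 / 0.06647 = 15.044 → round up → 16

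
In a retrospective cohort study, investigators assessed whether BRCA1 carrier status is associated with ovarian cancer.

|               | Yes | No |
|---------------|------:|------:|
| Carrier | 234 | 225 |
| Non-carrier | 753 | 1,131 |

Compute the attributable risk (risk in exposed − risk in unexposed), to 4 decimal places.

0.1101

Cells: a = 234, b = 225, c = 753, d = 1131.
Risk in exposed = 234/459 = 0.509804; risk in unexposed = 753/1884 = 0.399682.
Risk difference = 0.509804 − 0.399682 = 0.110122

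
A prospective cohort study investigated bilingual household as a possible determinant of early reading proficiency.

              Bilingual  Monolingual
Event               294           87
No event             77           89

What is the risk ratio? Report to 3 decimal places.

1.603

Reading the table with exposure as columns: a = 294 (Bilingual, case), b = 77 (Bilingual, non-case), c = 87 (Monolingual, case), d = 89.
Risk in exposed = 294/371 = 0.79245; risk in unexposed = 87/176 = 0.49432.
RR = 0.79245 / 0.49432 = 1.60312
The risk among the exposed is 1.60 times that among the unexposed.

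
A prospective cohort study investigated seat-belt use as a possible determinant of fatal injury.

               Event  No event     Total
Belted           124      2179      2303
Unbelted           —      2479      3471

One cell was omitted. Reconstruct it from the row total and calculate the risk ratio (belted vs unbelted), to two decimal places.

The missing cell is in the unexposed row: 3471 − 2479 = 992.
So a = 124, b = 2179, c = 992, d = 2479.
RR = [a/(a+b)] / [c/(c+d)] = (124/2303) / (992/3471) = 0.05384/0.28580 = 0.18840

0.19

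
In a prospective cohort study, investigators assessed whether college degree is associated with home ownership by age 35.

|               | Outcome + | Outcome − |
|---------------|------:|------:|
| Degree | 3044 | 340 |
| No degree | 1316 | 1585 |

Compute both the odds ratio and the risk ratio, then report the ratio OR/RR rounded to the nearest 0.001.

Cells: a = 3044, b = 340, c = 1316, d = 1585.
OR = (3044·1585)/(340·1316) = 4824740/447440 = 10.78299
Risk in exposed = 3044/3384 = 0.89953; risk in unexposed = 1316/2901 = 0.45364; RR = 1.98292
OR/RR = 10.78299 / 1.98292 = 5.43792
The outcome is not rare, so the OR lies further from 1 than the RR.

5.438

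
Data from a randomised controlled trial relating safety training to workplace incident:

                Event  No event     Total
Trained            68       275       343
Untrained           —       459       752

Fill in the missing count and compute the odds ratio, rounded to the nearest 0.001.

0.387

The missing cell is in the unexposed row: 752 − 459 = 293.
So a = 68, b = 275, c = 293, d = 459.
OR = (a·d)/(b·c) = (68 × 459) / (275 × 293) = 31212 / 80575 = 0.38737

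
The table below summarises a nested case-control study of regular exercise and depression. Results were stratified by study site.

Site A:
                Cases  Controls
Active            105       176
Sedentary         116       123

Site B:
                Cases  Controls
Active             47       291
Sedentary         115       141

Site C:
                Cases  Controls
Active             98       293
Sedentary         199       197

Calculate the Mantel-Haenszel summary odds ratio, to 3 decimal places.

OR_MH = Σ(aᵢdᵢ/nᵢ) / Σ(bᵢcᵢ/nᵢ), where nᵢ is the stratum total.
Stratum 1 (Site A): n = 520; a·d/n = 105·123/520 = 24.8365; b·c/n = 176·116/520 = 39.2615
Stratum 2 (Site B): n = 594; a·d/n = 47·141/594 = 11.1566; b·c/n = 291·115/594 = 56.3384
Stratum 3 (Site C): n = 787; a·d/n = 98·197/787 = 24.5311; b·c/n = 293·199/787 = 74.0877
OR_MH = (24.8365 + 11.1566 + 24.5311) / (39.2615 + 56.3384 + 74.0877) = 60.5242 / 169.6876 = 0.35668

0.357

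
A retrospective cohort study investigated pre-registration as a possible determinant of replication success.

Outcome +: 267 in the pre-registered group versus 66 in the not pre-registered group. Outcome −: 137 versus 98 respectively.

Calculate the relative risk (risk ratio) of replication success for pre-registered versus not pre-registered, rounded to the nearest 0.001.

1.642

From the description: a = 267, b = 137, c = 66, d = 98.
Risk in exposed = 267/404 = 0.66089; risk in unexposed = 66/164 = 0.40244.
RR = 0.66089 / 0.40244 = 1.64221
The risk among the exposed is 1.64 times that among the unexposed.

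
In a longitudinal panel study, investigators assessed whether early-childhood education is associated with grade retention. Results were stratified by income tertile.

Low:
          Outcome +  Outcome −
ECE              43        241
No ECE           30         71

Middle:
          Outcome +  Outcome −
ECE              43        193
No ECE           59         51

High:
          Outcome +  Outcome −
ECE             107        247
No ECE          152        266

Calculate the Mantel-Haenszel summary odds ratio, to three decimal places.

OR_MH = Σ(aᵢdᵢ/nᵢ) / Σ(bᵢcᵢ/nᵢ), where nᵢ is the stratum total.
Stratum 1 (Low): n = 385; a·d/n = 43·71/385 = 7.9299; b·c/n = 241·30/385 = 18.7792
Stratum 2 (Middle): n = 346; a·d/n = 43·51/346 = 6.3382; b·c/n = 193·59/346 = 32.9104
Stratum 3 (High): n = 772; a·d/n = 107·266/772 = 36.8679; b·c/n = 247·152/772 = 48.6321
OR_MH = (7.9299 + 6.3382 + 36.8679) / (18.7792 + 32.9104 + 48.6321) = 51.1359 / 100.3217 = 0.50972

0.510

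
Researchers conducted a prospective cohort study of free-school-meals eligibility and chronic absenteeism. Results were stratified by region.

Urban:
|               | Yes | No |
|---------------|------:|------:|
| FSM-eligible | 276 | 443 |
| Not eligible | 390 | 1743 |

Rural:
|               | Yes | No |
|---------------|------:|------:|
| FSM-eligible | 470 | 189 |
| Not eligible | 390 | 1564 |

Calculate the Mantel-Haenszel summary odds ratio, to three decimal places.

OR_MH = Σ(aᵢdᵢ/nᵢ) / Σ(bᵢcᵢ/nᵢ), where nᵢ is the stratum total.
Stratum 1 (Urban): n = 2852; a·d/n = 276·1743/2852 = 168.6774; b·c/n = 443·390/2852 = 60.5785
Stratum 2 (Rural): n = 2613; a·d/n = 470·1564/2613 = 281.3165; b·c/n = 189·390/2613 = 28.2090
OR_MH = (168.6774 + 281.3165) / (60.5785 + 28.2090) = 449.9939 / 88.7875 = 5.06821

5.068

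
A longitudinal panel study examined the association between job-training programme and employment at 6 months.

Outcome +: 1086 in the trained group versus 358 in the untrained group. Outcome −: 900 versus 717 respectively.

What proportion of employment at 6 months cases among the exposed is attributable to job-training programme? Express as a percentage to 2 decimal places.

39.10

From the description: a = 1086, b = 900, c = 358, d = 717.
Risk in exposed = 1086/1986 = 0.54683; risk in unexposed = 358/1075 = 0.33302.
RR = 0.54683/0.33302 = 1.64201
AR% = (RR − 1)/RR × 100 = (1.64201 − 1)/1.64201 × 100 = 39.0991%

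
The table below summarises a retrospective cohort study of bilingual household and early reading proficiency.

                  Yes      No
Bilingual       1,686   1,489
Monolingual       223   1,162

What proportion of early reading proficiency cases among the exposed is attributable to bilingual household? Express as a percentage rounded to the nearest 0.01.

69.68

Cells: a = 1686, b = 1489, c = 223, d = 1162.
Risk in exposed = 1686/3175 = 0.53102; risk in unexposed = 223/1385 = 0.16101.
RR = 0.53102/0.16101 = 3.29806
AR% = (RR − 1)/RR × 100 = (3.29806 − 1)/3.29806 × 100 = 69.6792%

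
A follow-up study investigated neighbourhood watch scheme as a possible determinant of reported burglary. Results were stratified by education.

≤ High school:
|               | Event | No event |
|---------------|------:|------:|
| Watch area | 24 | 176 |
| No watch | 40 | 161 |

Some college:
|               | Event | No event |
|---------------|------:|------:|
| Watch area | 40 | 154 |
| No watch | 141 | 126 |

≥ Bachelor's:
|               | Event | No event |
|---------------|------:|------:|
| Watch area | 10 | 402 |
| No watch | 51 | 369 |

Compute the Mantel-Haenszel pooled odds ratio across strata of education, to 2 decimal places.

0.28

OR_MH = Σ(aᵢdᵢ/nᵢ) / Σ(bᵢcᵢ/nᵢ), where nᵢ is the stratum total.
Stratum 1 (≤ High school): n = 401; a·d/n = 24·161/401 = 9.6359; b·c/n = 176·40/401 = 17.5561
Stratum 2 (Some college): n = 461; a·d/n = 40·126/461 = 10.9328; b·c/n = 154·141/461 = 47.1020
Stratum 3 (≥ Bachelor's): n = 832; a·d/n = 10·369/832 = 4.4351; b·c/n = 402·51/832 = 24.6418
OR_MH = (9.6359 + 10.9328 + 4.4351) / (17.5561 + 47.1020 + 24.6418) = 25.0038 / 89.2999 = 0.28000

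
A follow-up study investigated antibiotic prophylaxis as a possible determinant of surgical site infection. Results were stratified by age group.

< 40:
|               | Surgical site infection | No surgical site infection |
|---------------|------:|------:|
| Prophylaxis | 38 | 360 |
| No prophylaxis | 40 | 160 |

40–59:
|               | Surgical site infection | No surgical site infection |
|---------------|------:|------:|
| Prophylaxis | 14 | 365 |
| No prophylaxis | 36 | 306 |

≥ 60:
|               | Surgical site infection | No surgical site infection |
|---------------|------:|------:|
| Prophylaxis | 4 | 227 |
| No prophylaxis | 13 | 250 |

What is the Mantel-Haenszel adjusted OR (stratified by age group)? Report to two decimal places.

OR_MH = Σ(aᵢdᵢ/nᵢ) / Σ(bᵢcᵢ/nᵢ), where nᵢ is the stratum total.
Stratum 1 (< 40): n = 598; a·d/n = 38·160/598 = 10.1672; b·c/n = 360·40/598 = 24.0803
Stratum 2 (40–59): n = 721; a·d/n = 14·306/721 = 5.9417; b·c/n = 365·36/721 = 18.2247
Stratum 3 (≥ 60): n = 494; a·d/n = 4·250/494 = 2.0243; b·c/n = 227·13/494 = 5.9737
OR_MH = (10.1672 + 5.9417 + 2.0243) / (24.0803 + 18.2247 + 5.9737) = 18.1333 / 48.2786 = 0.37560

0.38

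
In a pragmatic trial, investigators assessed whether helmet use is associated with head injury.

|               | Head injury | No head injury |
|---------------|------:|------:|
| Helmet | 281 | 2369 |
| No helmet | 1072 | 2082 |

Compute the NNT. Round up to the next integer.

5

Risk in treated group = 281/2650 = 0.10604; risk in control = 1072/3154 = 0.33989.
Absolute risk reduction = 0.33989 − 0.10604 = 0.23385
NNT = 1 / ARR = 1 / 0.23385 = 4.276 → round up → 5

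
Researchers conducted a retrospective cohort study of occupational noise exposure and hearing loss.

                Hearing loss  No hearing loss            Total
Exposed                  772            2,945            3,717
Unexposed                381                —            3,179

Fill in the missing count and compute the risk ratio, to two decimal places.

1.73

The missing cell is in the unexposed row: 3179 − 381 = 2798.
So a = 772, b = 2945, c = 381, d = 2798.
RR = [a/(a+b)] / [c/(c+d)] = (772/3717) / (381/3179) = 0.20769/0.11985 = 1.73297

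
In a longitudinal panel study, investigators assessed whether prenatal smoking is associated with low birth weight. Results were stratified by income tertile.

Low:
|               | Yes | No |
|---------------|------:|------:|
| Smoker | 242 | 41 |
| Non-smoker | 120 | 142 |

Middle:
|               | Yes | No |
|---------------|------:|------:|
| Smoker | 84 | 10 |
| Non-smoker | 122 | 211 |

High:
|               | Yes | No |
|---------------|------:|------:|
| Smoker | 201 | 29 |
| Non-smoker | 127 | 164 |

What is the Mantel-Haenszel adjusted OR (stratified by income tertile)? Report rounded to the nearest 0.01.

OR_MH = Σ(aᵢdᵢ/nᵢ) / Σ(bᵢcᵢ/nᵢ), where nᵢ is the stratum total.
Stratum 1 (Low): n = 545; a·d/n = 242·142/545 = 63.0532; b·c/n = 41·120/545 = 9.0275
Stratum 2 (Middle): n = 427; a·d/n = 84·211/427 = 41.5082; b·c/n = 10·122/427 = 2.8571
Stratum 3 (High): n = 521; a·d/n = 201·164/521 = 63.2706; b·c/n = 29·127/521 = 7.0691
OR_MH = (63.0532 + 41.5082 + 63.2706) / (9.0275 + 2.8571 + 7.0691) = 167.8320 / 18.9538 = 8.85481

8.85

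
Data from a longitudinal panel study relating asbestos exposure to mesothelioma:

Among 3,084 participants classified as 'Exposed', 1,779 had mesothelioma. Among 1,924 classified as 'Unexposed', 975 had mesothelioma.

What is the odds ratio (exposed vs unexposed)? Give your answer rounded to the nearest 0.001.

From the description: a = 1779, b = 1305, c = 975, d = 949.
OR = (a·d)/(b·c) = (1779 × 949) / (1305 × 975) = 1688271 / 1272375 = 1.32687
The odds of mesothelioma are about 1.33 times as high in the exposed group.

1.327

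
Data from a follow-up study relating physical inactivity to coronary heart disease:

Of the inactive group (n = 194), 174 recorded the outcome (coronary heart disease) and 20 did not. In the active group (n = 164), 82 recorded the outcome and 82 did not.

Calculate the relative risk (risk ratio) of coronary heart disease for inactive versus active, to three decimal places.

From the description: a = 174, b = 20, c = 82, d = 82.
Risk in exposed = 174/194 = 0.89691; risk in unexposed = 82/164 = 0.50000.
RR = 0.89691 / 0.50000 = 1.79381
The risk among the exposed is 1.79 times that among the unexposed.

1.794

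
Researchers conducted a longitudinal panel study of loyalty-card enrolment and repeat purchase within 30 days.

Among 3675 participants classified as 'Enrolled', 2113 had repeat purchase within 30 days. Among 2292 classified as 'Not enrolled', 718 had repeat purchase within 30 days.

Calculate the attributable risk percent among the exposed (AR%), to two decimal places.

From the description: a = 2113, b = 1562, c = 718, d = 1574.
Risk in exposed = 2113/3675 = 0.57497; risk in unexposed = 718/2292 = 0.31326.
RR = 0.57497/0.31326 = 1.83541
AR% = (RR − 1)/RR × 100 = (1.83541 − 1)/1.83541 × 100 = 45.5162%

45.52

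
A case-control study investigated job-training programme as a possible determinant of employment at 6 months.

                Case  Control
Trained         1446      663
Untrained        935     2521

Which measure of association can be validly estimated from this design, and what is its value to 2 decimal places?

5.88

Cells: a = 1446, b = 663, c = 935, d = 2521.
This is a case-control study: participants were sampled on outcome status, so risks in the source population cannot be estimated directly — relative risk is not valid here. The odds ratio is the appropriate measure.
OR = (a·d)/(b·c) = (1446 × 2521) / (663 × 935) = 3645366 / 619905 = 5.88052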